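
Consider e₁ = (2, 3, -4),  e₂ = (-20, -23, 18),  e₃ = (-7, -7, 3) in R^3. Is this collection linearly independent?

linearly dependent

Form the 3×3 matrix with these as columns; its determinant is 0.
A zero determinant means the columns are linearly dependent.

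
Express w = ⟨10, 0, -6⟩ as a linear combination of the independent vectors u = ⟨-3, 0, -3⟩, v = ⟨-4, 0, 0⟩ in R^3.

w = 2u - 4v

Solve the system with u, v as columns and w as the right-hand side.
Row-reducing the augmented matrix gives the unique coefficients (α₁, α₂) = (2, -4).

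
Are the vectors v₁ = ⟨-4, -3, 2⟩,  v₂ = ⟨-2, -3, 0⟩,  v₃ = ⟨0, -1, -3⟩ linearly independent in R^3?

Row-reduce the matrix whose columns are v₁, v₂, v₃.
The reduction yields 3 nonzero rows, so the rank is 3.
Since rank = 3 (the number of vectors), the set is linearly independent.

linearly independent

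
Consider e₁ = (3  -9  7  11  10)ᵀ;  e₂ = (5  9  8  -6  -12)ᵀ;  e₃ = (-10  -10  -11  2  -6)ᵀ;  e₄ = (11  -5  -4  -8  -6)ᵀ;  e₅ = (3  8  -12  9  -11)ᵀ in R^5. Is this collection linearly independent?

Form the 5×5 matrix with these as columns; its determinant is 1101946.
A nonzero determinant means the columns are linearly independent.

linearly independent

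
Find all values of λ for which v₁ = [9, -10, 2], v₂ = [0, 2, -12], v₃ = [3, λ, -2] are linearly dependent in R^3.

λ = -26/9

Place the vectors as rows of a 3×3 matrix; dependence ⇔ determinant zero.
Cofactor expansion gives det = 108*λ + 312.
Setting this to zero gives λ = -26/9.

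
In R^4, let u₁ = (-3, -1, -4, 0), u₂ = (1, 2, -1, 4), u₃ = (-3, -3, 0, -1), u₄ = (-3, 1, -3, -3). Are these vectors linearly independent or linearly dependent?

Place the vectors as rows of a 4×4 matrix and reduce to echelon form.
The reduction yields 4 nonzero rows, so the rank is 4.
Since rank = 4 (the number of vectors), the set is linearly independent.

linearly independent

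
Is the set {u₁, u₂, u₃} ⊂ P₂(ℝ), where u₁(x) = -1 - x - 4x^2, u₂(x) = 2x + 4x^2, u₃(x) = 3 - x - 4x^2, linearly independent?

linearly independent

Take coordinates with respect to the standard basis {1, x, x^2}.
Place the vectors as rows of a 3×3 matrix and reduce to echelon form.
The reduction yields 3 nonzero rows, so the rank is 3.
Since rank = 3 (the number of vectors), the set is linearly independent.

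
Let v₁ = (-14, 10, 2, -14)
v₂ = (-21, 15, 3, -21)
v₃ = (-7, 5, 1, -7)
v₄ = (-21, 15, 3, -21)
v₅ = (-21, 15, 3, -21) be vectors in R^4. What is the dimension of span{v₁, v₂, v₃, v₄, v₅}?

dim = 1

Apply Gaussian elimination to the matrix whose rows are v₁, v₂, v₃, v₄, v₅.
Reduction leaves 1 leading entry, giving rank 1.
(With 5 elements in a 4-dimensional space the rank is at most 4.)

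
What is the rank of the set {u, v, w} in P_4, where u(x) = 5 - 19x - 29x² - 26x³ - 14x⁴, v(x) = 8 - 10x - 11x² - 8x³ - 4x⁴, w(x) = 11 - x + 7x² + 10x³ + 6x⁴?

2

Use coordinates relative to {1, x, …, x⁴}.
Apply Gaussian elimination to the matrix whose rows are u, v, w.
Reduction leaves 2 leading entries, giving rank 2.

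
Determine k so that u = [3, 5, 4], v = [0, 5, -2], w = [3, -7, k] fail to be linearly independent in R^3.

k = 44/5

Dependence holds iff the 3×3 matrix [u v w] is singular.
Cofactor expansion gives det = 15*k - 132.
Setting this to zero gives k = 44/5.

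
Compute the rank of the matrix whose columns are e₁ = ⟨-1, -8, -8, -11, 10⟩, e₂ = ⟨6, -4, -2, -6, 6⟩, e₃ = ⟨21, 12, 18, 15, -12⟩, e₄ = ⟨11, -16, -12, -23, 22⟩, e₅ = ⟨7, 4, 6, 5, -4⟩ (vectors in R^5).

rank 2

Apply Gaussian elimination to the matrix whose rows are e₁, e₂, e₃, e₄, e₅.
Exactly 2 pivots survive; hence the rank is 2.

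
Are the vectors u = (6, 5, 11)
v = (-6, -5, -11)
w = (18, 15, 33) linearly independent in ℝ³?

linearly dependent

The matrix [u|v|w] has determinant 0.
A zero determinant means the columns are linearly dependent.
Indeed u + v = 0.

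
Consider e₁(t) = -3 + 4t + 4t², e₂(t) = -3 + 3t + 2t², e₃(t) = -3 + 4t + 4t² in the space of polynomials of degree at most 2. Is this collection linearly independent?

Write each element as a coordinate vector in ℝ³ using {1, t, t²}.
Two of the vectors are equal, giving an immediate dependence.

linearly dependent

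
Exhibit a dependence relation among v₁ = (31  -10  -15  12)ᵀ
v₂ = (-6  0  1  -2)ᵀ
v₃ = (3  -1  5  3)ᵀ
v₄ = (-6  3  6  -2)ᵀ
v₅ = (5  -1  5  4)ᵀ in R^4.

Row-reduce the matrix with v₁, v₂, v₃, v₄, v₅ as columns; the null space gives the coefficients.
A generator of the null space is (1, 2, -2, 3, 1).

v₁ + 2v₂ - 2v₃ + 3v₄ + v₅ = 0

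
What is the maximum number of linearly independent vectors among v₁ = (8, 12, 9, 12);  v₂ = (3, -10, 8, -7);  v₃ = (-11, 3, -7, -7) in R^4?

3

Put the 4×3 matrix [v₁|v₂|v₃] into echelon form.
Reduction leaves 3 leading entries, giving rank 3.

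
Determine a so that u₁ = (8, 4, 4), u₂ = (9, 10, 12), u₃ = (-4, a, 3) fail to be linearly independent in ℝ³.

a = 5/3

The set is linearly dependent precisely when det[u₁; u₂; u₃] = 0.
Expanding, det = 100 - 60*a.
This vanishes exactly when a = 5/3.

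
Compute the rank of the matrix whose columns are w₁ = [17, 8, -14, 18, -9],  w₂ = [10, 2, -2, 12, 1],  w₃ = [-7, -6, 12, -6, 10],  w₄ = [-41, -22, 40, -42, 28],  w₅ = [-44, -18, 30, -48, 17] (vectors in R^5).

rank 2

Form the matrix with w₁, w₂, w₃, w₄, w₅ as columns and reduce.
Exactly 2 pivots survive; hence the rank is 2.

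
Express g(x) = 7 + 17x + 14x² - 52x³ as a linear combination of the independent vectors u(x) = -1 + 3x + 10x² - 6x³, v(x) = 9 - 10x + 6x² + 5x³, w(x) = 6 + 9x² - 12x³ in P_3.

g = -u - 2v + 4w

Identify each element with its coordinate vector in ℝ⁴ via {1, x, …, x³}.
Set up the augmented matrix [u | v | w | g] and row-reduce.
The system has the unique solution (c₁, c₂, c₃) = (-1, -2, 4).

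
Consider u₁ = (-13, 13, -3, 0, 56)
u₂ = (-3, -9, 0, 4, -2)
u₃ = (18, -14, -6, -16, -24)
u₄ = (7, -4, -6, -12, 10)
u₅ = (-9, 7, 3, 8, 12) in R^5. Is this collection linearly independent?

linearly dependent

One vector is a scalar multiple of another, so the set is dependent.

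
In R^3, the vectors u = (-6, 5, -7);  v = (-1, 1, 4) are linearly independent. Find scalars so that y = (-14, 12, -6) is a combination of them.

Write y = a₁u + a₂v and equate components.
Back-substitution yields (a₁, a₂) = (2, 2).

y = 2u + 2v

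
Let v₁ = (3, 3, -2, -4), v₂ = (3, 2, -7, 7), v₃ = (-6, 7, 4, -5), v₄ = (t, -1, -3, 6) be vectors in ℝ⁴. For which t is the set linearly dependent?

t = 3/5

Dependence holds iff the 4×4 matrix [v₁ v₂ v₃ v₄] is singular.
Expanding, det = 325*t - 195.
Solving 325*t - 195 = 0 yields t = 3/5.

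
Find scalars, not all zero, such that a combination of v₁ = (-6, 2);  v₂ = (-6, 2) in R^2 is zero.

Row-reduce the matrix with v₁, v₂ as columns; the null space gives the coefficients.
One solution (up to scaling) is (1, -1).

v₁ - v₂ = 0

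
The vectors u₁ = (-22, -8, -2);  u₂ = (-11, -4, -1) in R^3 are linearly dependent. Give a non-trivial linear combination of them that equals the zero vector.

u₁ - 2u₂ = 0

Write the vectors as columns of a matrix and find a nonzero vector in its null space.
One solution (up to scaling) is (1, -2).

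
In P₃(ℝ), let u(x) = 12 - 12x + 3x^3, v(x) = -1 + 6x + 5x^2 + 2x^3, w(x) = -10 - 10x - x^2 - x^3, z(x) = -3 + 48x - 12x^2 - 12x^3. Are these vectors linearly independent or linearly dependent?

linearly dependent

Write each element as a coordinate vector in ℝ⁴ using {1, x, …, x^3}.
Place the vectors as rows of a 4×4 matrix and reduce to echelon form.
The reduction yields 3 nonzero rows, so the rank is 3.
Since rank 3 < 4, the set is linearly dependent.
Indeed 3u + 3v + 3w + z = 0.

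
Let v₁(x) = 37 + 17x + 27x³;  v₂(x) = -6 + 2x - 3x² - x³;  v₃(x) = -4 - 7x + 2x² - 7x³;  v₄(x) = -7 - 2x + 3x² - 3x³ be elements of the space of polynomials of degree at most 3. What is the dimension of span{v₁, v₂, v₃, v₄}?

Pass to coordinate vectors with respect to the basis {1, x, …, x³}.
Form the matrix with v₁, v₂, v₃, v₄ as columns and reduce.
The echelon form has 3 nonzero rows, so the rank is 3.

3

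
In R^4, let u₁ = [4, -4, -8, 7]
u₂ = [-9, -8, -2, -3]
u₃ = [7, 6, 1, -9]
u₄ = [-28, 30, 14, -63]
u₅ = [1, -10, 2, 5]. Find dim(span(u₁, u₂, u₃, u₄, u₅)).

4

Apply Gaussian elimination to the matrix whose rows are u₁, u₂, u₃, u₄, u₅.
Reduction leaves 4 leading entries, giving rank 4.
(With 5 elements in a 4-dimensional space the rank is at most 4.)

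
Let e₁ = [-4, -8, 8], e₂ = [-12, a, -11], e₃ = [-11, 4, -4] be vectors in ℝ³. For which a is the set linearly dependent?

The vectors are dependent exactly when the determinant of the matrix with rows e₁, e₂, e₃ vanishes.
Expanding, det = 104*a - 1144.
This vanishes exactly when a = 11.

a = 11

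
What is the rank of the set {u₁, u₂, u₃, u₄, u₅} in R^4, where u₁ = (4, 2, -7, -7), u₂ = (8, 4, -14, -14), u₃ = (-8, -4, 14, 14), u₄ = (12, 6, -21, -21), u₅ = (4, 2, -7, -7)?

Row-reduce the 5×4 matrix with these as rows.
Exactly 1 pivot survives; hence the rank is 1.
(With 5 elements in a 4-dimensional space the rank is at most 4.)

rank 1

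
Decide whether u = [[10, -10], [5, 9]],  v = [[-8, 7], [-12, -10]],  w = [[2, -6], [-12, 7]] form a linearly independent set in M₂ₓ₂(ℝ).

linearly independent

Take coordinates with respect to the standard basis {E₁₁, E₁₂, E₂₁, E₂₂}.
Row-reduce the matrix whose columns are u, v, w.
The reduction yields 3 nonzero rows, so the rank is 3.
Since rank = 3 (the number of vectors), the set is linearly independent.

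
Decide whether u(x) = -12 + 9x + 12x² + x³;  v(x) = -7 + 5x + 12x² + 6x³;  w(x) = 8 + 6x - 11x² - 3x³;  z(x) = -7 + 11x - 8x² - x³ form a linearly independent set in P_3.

linearly independent

Take coordinates with respect to the standard basis {1, x, …, x³}.
Form the 4×4 matrix with these as columns; its determinant is 10153.
A nonzero determinant means the columns are linearly independent.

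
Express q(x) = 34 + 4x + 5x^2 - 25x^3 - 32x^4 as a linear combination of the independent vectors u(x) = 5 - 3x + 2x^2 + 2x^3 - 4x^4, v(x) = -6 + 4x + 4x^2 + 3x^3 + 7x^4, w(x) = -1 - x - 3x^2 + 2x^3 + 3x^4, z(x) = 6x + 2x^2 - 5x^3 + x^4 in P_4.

Work in coordinates with respect to the standard basis {1, x, …, x^4}.
Solve the system with u, v, w, z as columns and q as the right-hand side.
The system has the unique solution (c₁, …, c₄) = (3, -3, -1, 4).

q = 3u - 3v - w + 4z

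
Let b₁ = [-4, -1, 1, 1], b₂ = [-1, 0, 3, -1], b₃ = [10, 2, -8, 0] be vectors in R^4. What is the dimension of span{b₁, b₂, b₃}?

2

Row-reduce the 3×4 matrix with these as rows.
The echelon form has 2 nonzero rows, so the rank is 2.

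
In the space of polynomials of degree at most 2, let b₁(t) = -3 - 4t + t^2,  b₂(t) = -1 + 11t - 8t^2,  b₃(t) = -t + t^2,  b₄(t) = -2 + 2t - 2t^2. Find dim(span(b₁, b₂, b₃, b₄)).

Represent each element by its coordinate vector in ℝ³.
Form the matrix with b₁, b₂, b₃, b₄ as columns and reduce.
There are 3 pivot columns, so rank = 3.
(With 4 elements in a 3-dimensional space the rank is at most 3.)

3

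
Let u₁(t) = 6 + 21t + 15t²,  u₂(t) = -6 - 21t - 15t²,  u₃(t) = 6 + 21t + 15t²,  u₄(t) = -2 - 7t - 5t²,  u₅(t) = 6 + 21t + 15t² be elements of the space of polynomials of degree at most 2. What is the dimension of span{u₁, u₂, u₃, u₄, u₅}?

Use coordinates relative to {1, t, t²}.
Row-reduce the 5×3 matrix with these as rows.
There is 1 pivot column, so rank = 1.
(With 5 elements in a 3-dimensional space the rank is at most 3.)

dim = 1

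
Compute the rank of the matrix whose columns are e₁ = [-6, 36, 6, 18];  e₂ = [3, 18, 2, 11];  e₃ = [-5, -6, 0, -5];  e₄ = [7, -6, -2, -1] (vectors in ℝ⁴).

rank 2

Apply Gaussian elimination to the matrix whose rows are e₁, e₂, e₃, e₄.
There are 2 pivot columns, so rank = 2.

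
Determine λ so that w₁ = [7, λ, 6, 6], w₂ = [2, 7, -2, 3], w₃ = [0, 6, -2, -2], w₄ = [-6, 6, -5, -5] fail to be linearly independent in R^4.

Place the vectors as rows of a 4×4 matrix; dependence ⇔ determinant zero.
Expanding, det = 60*λ + 450.
Solving 60*λ + 450 = 0 yields λ = -15/2.

λ = -15/2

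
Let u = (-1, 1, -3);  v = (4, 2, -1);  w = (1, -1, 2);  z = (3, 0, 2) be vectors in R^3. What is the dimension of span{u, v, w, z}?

dim = 3

Put the 3×4 matrix [u|v|w|z] into echelon form.
There are 3 pivot columns, so rank = 3.
(With 4 elements in a 3-dimensional space the rank is at most 3.)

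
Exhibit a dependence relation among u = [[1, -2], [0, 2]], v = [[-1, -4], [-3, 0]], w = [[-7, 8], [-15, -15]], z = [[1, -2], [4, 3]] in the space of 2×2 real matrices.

3u - v + w + 3z = 0

Write each element as a vector in ℝ⁴ using {E₁₁, E₁₂, E₂₁, E₂₂}.
Set up α₁u + … + α₄z = 0 and solve the homogeneous system.
A generator of the null space is (3, -1, 1, 3).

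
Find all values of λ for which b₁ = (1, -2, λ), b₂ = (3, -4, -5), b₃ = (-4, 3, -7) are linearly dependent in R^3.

λ = -39/7

The set is linearly dependent precisely when det[b₁; b₂; b₃] = 0.
Expanding, det = -7*λ - 39.
Solving -7*λ - 39 = 0 yields λ = -39/7.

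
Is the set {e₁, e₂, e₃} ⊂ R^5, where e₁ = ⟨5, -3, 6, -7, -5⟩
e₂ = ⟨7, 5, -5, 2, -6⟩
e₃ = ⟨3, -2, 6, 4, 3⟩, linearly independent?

Place the vectors as rows of a 3×5 matrix and reduce to echelon form.
The reduction yields 3 nonzero rows, so the rank is 3.
Since rank = 3 (the number of vectors), the set is linearly independent.

linearly independent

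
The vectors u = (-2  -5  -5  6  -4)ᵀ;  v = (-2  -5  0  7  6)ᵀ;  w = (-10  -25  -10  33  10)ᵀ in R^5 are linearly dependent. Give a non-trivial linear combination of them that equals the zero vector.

2u + 3v - w = 0

Row-reduce the matrix with u, v, w as columns; the null space gives the coefficients.
A generator of the null space is (2, 3, -1).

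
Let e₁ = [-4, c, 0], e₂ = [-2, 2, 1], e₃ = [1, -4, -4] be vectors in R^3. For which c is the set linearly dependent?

The vectors are dependent exactly when the determinant of the matrix with rows e₁, e₂, e₃ vanishes.
Expanding, det = 16 - 7*c.
Setting this to zero gives c = 16/7.

c = 16/7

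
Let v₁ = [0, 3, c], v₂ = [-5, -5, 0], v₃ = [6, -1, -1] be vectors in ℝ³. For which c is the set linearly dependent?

Place the vectors as rows of a 3×3 matrix; dependence ⇔ determinant zero.
Cofactor expansion gives det = 35*c - 15.
This vanishes exactly when c = 3/7.

c = 3/7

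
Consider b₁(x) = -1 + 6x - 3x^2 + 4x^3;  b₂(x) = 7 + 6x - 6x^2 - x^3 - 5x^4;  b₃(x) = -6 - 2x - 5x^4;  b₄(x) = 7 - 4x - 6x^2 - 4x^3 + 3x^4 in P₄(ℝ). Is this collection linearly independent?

Write each element as a coordinate vector in ℝ⁵ using {1, x, …, x^4}.
Place the vectors as rows of a 4×5 matrix and reduce to echelon form.
The reduction yields 4 nonzero rows, so the rank is 4.
Since rank = 4 (the number of vectors), the set is linearly independent.

linearly independent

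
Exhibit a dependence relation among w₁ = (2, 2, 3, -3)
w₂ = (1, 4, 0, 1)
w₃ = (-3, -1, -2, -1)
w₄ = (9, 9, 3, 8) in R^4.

w₁ - 2w₂ + 3w₃ + w₄ = 0

Write the vectors as columns of a matrix and find a nonzero vector in its null space.
The free variable yields coefficients (1, -2, 3, 1) (any nonzero multiple also works).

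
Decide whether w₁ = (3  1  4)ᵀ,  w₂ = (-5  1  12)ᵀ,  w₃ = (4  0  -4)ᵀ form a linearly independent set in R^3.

Place the vectors as rows of a 3×3 matrix and reduce to echelon form.
The reduction yields 2 nonzero rows, so the rank is 2.
Since rank 2 < 3, the set is linearly dependent.
Indeed w₁ - w₂ - 2w₃ = 0.

linearly dependent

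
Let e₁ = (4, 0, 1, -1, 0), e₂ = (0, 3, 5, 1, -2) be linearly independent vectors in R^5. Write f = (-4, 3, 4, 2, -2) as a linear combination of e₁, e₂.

Solve the system with e₁, e₂ as columns and f as the right-hand side.
Row-reducing the augmented matrix gives the unique coefficients (α₁, α₂) = (-1, 1).

f = -e₁ + e₂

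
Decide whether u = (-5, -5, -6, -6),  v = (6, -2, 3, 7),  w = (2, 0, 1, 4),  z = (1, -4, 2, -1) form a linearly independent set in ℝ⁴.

Place the vectors as rows of a 4×4 matrix and reduce to echelon form.
The reduction yields 4 nonzero rows, so the rank is 4.
Since rank = 4 (the number of vectors), the set is linearly independent.

linearly independent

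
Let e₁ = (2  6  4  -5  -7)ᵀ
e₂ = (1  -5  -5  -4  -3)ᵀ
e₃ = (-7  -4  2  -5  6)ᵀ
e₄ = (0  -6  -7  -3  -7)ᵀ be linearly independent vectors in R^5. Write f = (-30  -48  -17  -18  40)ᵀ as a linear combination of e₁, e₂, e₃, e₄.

f = -3e₁ + 4e₂ + 4e₃ - e₄

Set up the augmented matrix [e₁ | e₂ | e₃ | e₄ | f] and row-reduce.
Back-substitution yields (c₁, …, c₄) = (-3, 4, 4, -1).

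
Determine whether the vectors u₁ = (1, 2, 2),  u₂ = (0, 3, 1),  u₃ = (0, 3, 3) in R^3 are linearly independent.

linearly independent

Place the vectors as rows of a 3×3 matrix and reduce to echelon form.
The reduction yields 3 nonzero rows, so the rank is 3.
Since rank = 3 (the number of vectors), the set is linearly independent.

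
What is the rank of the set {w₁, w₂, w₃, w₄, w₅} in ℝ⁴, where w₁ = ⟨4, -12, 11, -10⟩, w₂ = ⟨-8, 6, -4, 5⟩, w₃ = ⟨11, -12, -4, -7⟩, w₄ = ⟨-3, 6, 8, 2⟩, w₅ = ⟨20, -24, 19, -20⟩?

3

Apply Gaussian elimination to the matrix whose rows are w₁, w₂, w₃, w₄, w₅.
Reduction leaves 3 leading entries, giving rank 3.
(With 5 elements in a 4-dimensional space the rank is at most 4.)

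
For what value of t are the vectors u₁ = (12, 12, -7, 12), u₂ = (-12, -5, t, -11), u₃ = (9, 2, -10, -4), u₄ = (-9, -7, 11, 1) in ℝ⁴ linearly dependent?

t = 37/11

The set is linearly dependent precisely when det[u₁; u₂; u₃; u₄] = 0.
Cofactor expansion gives det = 528*t - 1776.
This vanishes exactly when t = 37/11.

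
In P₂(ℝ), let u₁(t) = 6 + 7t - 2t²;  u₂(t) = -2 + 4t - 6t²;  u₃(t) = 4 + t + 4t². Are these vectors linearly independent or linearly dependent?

linearly independent

Take coordinates with respect to the standard basis {1, t, t²}.
Place the vectors as rows of a 3×3 matrix and reduce to echelon form.
The reduction yields 3 nonzero rows, so the rank is 3.
Since rank = 3 (the number of vectors), the set is linearly independent.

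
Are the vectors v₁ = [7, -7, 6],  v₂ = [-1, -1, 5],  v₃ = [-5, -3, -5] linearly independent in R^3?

The matrix [v₁|v₂|v₃] has determinant 338.
A nonzero determinant means the columns are linearly independent.

linearly independent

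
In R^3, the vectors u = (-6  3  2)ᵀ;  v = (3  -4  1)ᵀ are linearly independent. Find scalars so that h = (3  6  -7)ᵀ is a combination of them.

Set up the augmented matrix [u | v | h] and row-reduce.
Back-substitution yields (a₁, a₂) = (-2, -3).

h = -2u - 3v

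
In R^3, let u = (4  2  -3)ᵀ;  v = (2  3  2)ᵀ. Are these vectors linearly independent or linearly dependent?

Place the vectors as rows of a 2×3 matrix and reduce to echelon form.
The reduction yields 2 nonzero rows, so the rank is 2.
Since rank = 2 (the number of vectors), the set is linearly independent.

linearly independent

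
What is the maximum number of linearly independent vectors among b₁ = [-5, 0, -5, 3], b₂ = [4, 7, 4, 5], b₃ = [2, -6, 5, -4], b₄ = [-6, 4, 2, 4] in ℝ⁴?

Row-reduce the 4×4 matrix with these as rows.
Reduction leaves 4 leading entries, giving rank 4.

4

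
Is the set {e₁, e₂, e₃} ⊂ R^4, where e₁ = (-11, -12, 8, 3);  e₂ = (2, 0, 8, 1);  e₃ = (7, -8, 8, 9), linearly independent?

linearly independent

Place the vectors as rows of a 3×4 matrix and reduce to echelon form.
The reduction yields 3 nonzero rows, so the rank is 3.
Since rank = 3 (the number of vectors), the set is linearly independent.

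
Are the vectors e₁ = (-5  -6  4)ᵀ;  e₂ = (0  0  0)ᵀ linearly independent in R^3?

linearly dependent

One of the vectors is the zero vector, so the set is linearly dependent.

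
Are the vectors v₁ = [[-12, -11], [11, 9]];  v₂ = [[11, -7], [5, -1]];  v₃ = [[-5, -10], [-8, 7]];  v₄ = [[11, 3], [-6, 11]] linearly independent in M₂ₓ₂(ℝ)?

linearly independent

Write each element as a coordinate vector in ℝ⁴ using {E₁₁, E₁₂, E₂₁, E₂₂}.
The matrix [v₁|v₂|v₃|v₄] has determinant -57405.
A nonzero determinant means the columns are linearly independent.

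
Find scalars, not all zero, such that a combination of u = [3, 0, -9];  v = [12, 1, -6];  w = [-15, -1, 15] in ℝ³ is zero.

u + v + w = 0

Row-reduce the matrix with u, v, w as columns; the null space gives the coefficients.
One solution (up to scaling) is (1, 1, 1).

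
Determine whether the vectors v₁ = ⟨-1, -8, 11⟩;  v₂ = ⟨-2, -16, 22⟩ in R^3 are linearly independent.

Place the vectors as rows of a 2×3 matrix and reduce to echelon form.
The reduction yields 1 nonzero row, so the rank is 1.
Since rank 1 < 2, the set is linearly dependent.
Indeed 2v₁ - v₂ = 0.

linearly dependent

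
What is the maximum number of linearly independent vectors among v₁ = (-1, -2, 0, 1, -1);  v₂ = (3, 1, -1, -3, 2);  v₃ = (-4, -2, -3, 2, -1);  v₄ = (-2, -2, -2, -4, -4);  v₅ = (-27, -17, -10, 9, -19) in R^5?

Apply Gaussian elimination to the matrix whose rows are v₁, v₂, v₃, v₄, v₅.
There are 4 pivot columns, so rank = 4.

4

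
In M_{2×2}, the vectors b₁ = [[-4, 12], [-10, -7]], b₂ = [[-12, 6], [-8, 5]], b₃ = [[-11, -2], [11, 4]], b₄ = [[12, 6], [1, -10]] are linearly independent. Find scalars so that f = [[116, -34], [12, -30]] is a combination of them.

f = -3b₁ - 3b₂ - 4b₃ + 2b₄

Work in coordinates with respect to the standard basis {E₁₁, E₁₂, E₂₁, E₂₂}.
Write f = α₁b₁ + … + α₄b₄ and equate components.
Back-substitution yields (α₁, …, α₄) = (-3, -3, -4, 2).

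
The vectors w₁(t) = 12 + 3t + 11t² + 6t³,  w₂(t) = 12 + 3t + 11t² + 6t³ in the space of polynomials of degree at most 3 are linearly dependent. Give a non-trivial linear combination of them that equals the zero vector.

w₁ - w₂ = 0

Take coordinates with respect to {1, t, …, t³}.
Row-reduce the matrix with w₁, w₂ as columns; the null space gives the coefficients.
The free variable yields coefficients (1, -1) (any nonzero multiple also works).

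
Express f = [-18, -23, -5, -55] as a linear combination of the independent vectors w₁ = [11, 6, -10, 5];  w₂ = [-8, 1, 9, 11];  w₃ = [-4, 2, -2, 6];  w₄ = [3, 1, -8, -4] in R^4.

f = -4w₁ - 3w₂ + w₃ + 2w₄

Since w₁, w₂, w₃, w₄ are independent, the coefficients expressing f are uniquely determined by a linear system.
Row-reducing the augmented matrix gives the unique coefficients (a₁, …, a₄) = (-4, -3, 1, 2).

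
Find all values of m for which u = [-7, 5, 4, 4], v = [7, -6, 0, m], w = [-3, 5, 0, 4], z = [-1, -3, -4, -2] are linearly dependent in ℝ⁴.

The vectors are dependent exactly when the determinant of the matrix with rows u, v, w, z vanishes.
The determinant works out to 136*m + 680.
Solving 136*m + 680 = 0 yields m = -5.

m = -5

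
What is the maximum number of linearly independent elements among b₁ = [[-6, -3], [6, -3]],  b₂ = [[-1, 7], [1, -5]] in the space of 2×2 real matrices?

Represent each element by its coordinate vector in ℝ⁴.
Row-reduce the 2×4 matrix with these as rows.
There are 2 pivot columns, so rank = 2.

2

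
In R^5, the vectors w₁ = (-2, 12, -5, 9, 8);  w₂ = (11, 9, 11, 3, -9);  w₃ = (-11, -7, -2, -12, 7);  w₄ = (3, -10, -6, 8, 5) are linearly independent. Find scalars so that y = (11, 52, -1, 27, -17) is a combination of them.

Solve the system with w₁, w₂, w₃, w₄ as columns and y as the right-hand side.
The system has the unique solution (c₁, …, c₄) = (1, -2, -4, -3).

y = w₁ - 2w₂ - 4w₃ - 3w₄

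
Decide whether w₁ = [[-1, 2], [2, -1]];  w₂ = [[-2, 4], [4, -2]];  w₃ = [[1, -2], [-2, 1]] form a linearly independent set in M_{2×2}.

Take coordinates with respect to the standard basis {E₁₁, E₁₂, E₂₁, E₂₂}.
Row-reduce the matrix whose columns are w₁, w₂, w₃.
The reduction yields 1 nonzero row, so the rank is 1.
Since rank 1 < 3, the set is linearly dependent.

linearly dependent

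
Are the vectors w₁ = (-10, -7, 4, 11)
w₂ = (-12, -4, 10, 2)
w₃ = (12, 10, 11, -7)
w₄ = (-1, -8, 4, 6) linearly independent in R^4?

The matrix [w₁|w₂|w₃|w₄] has determinant 13900.
A nonzero determinant means the columns are linearly independent.

linearly independent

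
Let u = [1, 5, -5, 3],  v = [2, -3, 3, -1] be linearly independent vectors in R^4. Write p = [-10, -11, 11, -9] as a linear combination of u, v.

Write p = α₁u + α₂v and equate components.
Row-reducing the augmented matrix gives the unique coefficients (α₁, α₂) = (-4, -3).

p = -4u - 3v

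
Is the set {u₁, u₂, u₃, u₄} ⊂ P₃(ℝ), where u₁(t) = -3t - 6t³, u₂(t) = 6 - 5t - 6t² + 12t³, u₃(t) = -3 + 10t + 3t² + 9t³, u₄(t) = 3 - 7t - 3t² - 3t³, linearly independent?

linearly dependent

Write each element as a coordinate vector in ℝ⁴ using {1, t, …, t³}.
Place the vectors as rows of a 4×4 matrix and reduce to echelon form.
The reduction yields 2 nonzero rows, so the rank is 2.
Since rank 2 < 4, the set is linearly dependent.
Indeed 5u₁ + u₂ + 2u₃ = 0.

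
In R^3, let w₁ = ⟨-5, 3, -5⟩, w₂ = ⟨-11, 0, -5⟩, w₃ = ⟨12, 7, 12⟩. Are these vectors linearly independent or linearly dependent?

Place the vectors as rows of a 3×3 matrix and reduce to echelon form.
The reduction yields 3 nonzero rows, so the rank is 3.
Since rank = 3 (the number of vectors), the set is linearly independent.

linearly independent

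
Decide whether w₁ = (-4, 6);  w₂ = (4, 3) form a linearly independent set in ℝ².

linearly independent

Row-reduce the matrix whose columns are w₁, w₂.
The reduction yields 2 nonzero rows, so the rank is 2.
Since rank = 2 (the number of vectors), the set is linearly independent.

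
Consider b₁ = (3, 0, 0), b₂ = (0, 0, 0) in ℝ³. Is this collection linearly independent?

linearly dependent

One of the vectors is the zero vector, so the set is linearly dependent.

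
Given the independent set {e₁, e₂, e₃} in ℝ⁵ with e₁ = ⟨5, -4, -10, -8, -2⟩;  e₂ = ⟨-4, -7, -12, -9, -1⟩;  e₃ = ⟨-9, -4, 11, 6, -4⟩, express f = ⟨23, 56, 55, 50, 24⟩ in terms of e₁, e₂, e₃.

Set up the augmented matrix [e₁ | e₂ | e₃ | f] and row-reduce.
Row-reducing the augmented matrix gives the unique coefficients (a₁, a₂, a₃) = (-4, -4, -3).

f = -4e₁ - 4e₂ - 3e₃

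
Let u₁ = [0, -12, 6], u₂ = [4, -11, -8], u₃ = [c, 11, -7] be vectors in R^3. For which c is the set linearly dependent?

c = 4/9

The set is linearly dependent precisely when det[u₁; u₂; u₃] = 0.
Cofactor expansion gives det = 162*c - 72.
Setting this to zero gives c = 4/9.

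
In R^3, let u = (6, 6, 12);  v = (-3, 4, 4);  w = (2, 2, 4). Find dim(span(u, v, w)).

Row-reduce the 3×3 matrix with these as rows.
Reduction leaves 2 leading entries, giving rank 2.

2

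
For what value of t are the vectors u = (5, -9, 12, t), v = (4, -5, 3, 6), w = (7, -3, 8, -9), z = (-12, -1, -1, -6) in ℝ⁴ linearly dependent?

The vectors are dependent exactly when the determinant of the matrix with rows u, v, w, z vanishes.
Cofactor expansion gives det = -360*t - 3240.
Setting this to zero gives t = -9.

t = -9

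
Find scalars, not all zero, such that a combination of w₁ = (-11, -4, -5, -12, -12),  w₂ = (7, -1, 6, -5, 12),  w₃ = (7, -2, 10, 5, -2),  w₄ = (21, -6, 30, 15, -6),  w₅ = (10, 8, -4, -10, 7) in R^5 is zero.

3w₃ - w₄ = 0

Row-reduce the matrix with w₁, w₂, w₃, w₄, w₅ as columns; the null space gives the coefficients.
A generator of the null space is (0, 0, 3, -1, 0).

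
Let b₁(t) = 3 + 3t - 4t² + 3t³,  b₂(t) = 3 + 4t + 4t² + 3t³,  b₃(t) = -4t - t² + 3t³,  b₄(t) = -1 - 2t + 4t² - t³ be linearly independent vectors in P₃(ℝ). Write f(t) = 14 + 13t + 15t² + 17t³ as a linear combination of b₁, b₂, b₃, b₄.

f = b₁ + 4b₂ + b₃ + b₄

Work in coordinates with respect to the standard basis {1, t, …, t³}.
Write f = c₁b₁ + … + c₄b₄ and equate components.
The system has the unique solution (c₁, …, c₄) = (1, 4, 1, 1).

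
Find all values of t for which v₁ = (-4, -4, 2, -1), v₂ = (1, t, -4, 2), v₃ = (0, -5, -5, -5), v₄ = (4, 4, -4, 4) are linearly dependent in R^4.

The set is linearly dependent precisely when det[v₁; v₂; v₃; v₄] = 0.
Expanding, det = 100*t + 40.
This vanishes exactly when t = -2/5.

t = -2/5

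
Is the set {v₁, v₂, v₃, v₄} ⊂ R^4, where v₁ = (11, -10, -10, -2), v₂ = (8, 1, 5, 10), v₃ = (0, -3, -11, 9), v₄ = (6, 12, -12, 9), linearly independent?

linearly independent

Row-reduce the matrix whose columns are v₁, v₂, v₃, v₄.
The reduction yields 4 nonzero rows, so the rank is 4.
Since rank = 4 (the number of vectors), the set is linearly independent.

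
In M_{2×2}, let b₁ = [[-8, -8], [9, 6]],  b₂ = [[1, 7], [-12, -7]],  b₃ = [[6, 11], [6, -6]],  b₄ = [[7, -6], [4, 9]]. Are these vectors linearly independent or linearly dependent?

Take coordinates with respect to the standard basis {E₁₁, E₁₂, E₂₁, E₂₂}.
Form the 4×4 matrix with these as columns; its determinant is -2822.
A nonzero determinant means the columns are linearly independent.

linearly independent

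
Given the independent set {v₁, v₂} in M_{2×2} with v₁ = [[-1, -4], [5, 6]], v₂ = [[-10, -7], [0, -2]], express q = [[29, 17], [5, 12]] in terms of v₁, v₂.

q = v₁ - 3v₂

Take coordinate vectors relative to {E₁₁, E₁₂, E₂₁, E₂₂}.
Write q = a₁v₁ + a₂v₂ and equate components.
Back-substitution yields (a₁, a₂) = (1, -3).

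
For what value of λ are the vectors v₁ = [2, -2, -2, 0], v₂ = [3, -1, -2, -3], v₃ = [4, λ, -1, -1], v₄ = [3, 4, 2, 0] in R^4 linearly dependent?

Dependence holds iff the 4×4 matrix [v₁ v₂ v₃ v₄] is singular.
Expanding, det = 12 - 30*λ.
Solving 12 - 30*λ = 0 yields λ = 2/5.

λ = 2/5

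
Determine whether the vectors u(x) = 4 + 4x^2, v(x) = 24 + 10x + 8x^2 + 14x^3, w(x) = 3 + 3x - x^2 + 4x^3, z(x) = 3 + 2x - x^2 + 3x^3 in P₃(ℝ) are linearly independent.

linearly dependent

Take coordinates with respect to the standard basis {1, x, …, x^3}.
The matrix [u|v|w|z] has determinant 0.
A zero determinant means the columns are linearly dependent.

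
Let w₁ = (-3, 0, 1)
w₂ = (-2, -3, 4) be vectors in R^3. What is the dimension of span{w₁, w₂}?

2

Form the matrix with w₁, w₂ as columns and reduce.
Reduction leaves 2 leading entries, giving rank 2.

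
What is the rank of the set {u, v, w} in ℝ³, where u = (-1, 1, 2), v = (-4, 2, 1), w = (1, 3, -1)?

3

Row-reduce the 3×3 matrix with these as rows.
Reduction leaves 3 leading entries, giving rank 3.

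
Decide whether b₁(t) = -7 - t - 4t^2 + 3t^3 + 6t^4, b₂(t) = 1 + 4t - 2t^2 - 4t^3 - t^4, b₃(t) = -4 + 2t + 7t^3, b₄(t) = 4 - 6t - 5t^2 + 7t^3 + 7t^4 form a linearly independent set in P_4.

linearly independent

Write each element as a coordinate vector in ℝ⁵ using {1, t, …, t^4}.
Row-reduce the matrix whose columns are b₁, b₂, b₃, b₄.
The reduction yields 4 nonzero rows, so the rank is 4.
Since rank = 4 (the number of vectors), the set is linearly independent.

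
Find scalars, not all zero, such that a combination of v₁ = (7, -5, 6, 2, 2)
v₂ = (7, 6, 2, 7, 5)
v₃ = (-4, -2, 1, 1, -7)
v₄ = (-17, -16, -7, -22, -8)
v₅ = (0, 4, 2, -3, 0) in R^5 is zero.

3v₂ + v₃ + v₄ = 0

Solve the homogeneous system with v₁, v₂, v₃, v₄, v₅ as columns by row-reducing the coefficient matrix.
The free variable yields coefficients (0, 3, 1, 1, 0) (any nonzero multiple also works).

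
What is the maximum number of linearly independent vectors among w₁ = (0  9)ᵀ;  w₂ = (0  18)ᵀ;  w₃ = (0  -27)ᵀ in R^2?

Row-reduce the 3×2 matrix with these as rows.
The echelon form has 1 nonzero row, so the rank is 1.
(With 3 elements in a 2-dimensional space the rank is at most 2.)

1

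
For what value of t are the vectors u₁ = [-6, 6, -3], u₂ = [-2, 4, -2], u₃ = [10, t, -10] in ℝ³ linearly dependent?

t = 20

The set is linearly dependent precisely when det[u₁; u₂; u₃] = 0.
Expanding, det = 120 - 6*t.
This vanishes exactly when t = 20.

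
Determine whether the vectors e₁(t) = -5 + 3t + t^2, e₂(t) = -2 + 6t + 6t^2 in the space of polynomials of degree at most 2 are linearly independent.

Take coordinates with respect to the standard basis {1, t, t^2}.
Place the vectors as rows of a 2×3 matrix and reduce to echelon form.
The reduction yields 2 nonzero rows, so the rank is 2.
Since rank = 2 (the number of vectors), the set is linearly independent.

linearly independent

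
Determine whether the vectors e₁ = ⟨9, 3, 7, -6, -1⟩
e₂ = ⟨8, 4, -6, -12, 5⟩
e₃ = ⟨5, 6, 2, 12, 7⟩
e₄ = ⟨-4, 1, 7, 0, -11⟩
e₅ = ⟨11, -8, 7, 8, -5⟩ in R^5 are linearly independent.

linearly independent

Place the vectors as rows of a 5×5 matrix and reduce to echelon form.
The reduction yields 5 nonzero rows, so the rank is 5.
Since rank = 5 (the number of vectors), the set is linearly independent.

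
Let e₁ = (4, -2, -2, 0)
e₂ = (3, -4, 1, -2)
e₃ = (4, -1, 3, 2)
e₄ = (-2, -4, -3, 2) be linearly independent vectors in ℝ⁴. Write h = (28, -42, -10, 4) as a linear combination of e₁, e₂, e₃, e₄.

h = 4e₁ + 4e₂ + 2e₃ + 4e₄

Set up the augmented matrix [e₁ | e₂ | e₃ | e₄ | h] and row-reduce.
Row-reducing the augmented matrix gives the unique coefficients (α₁, …, α₄) = (4, 4, 2, 4).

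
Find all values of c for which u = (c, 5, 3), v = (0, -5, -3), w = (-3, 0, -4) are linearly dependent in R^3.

The set is linearly dependent precisely when det[u; v; w] = 0.
Expanding, det = 20*c.
Setting this to zero gives c = 0.

c = 0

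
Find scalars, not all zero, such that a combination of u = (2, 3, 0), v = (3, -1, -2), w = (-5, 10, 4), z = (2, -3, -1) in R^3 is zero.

u - v - w - 2z = 0

Row-reduce the matrix with u, v, w, z as columns; the null space gives the coefficients.
One solution (up to scaling) is (1, -1, -1, -2).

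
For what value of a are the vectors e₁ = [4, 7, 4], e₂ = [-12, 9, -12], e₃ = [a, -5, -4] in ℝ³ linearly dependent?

a = -4

The set is linearly dependent precisely when det[e₁; e₂; e₃] = 0.
Cofactor expansion gives det = -120*a - 480.
Solving -120*a - 480 = 0 yields a = -4.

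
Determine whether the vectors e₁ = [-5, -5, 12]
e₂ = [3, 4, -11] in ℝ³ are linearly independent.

Row-reduce the matrix whose columns are e₁, e₂.
The reduction yields 2 nonzero rows, so the rank is 2.
Since rank = 2 (the number of vectors), the set is linearly independent.

linearly independent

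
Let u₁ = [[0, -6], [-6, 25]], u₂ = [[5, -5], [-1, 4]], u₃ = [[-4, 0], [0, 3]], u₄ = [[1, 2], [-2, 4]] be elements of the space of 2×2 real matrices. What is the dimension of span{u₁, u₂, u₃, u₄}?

dim = 3

Use coordinates relative to {E₁₁, E₁₂, E₂₁, E₂₂}.
Put the 4×4 matrix [u₁|u₂|u₃|u₄] into echelon form.
Reduction leaves 3 leading entries, giving rank 3.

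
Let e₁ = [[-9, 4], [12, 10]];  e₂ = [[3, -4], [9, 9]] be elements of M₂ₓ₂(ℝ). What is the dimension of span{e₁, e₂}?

Represent each element by its coordinate vector in ℝ⁴.
Put the 4×2 matrix [e₁|e₂] into echelon form.
There are 2 pivot columns, so rank = 2.

dim = 2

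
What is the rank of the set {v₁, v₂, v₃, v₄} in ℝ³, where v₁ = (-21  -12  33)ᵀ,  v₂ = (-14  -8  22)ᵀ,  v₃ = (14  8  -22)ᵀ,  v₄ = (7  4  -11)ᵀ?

rank 1

Form the matrix with v₁, v₂, v₃, v₄ as columns and reduce.
Exactly 1 pivot survives; hence the rank is 1.
(With 4 elements in a 3-dimensional space the rank is at most 3.)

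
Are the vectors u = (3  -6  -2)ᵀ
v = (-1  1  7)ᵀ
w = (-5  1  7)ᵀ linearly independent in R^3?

The matrix [u|v|w] has determinant 160.
A nonzero determinant means the columns are linearly independent.

linearly independent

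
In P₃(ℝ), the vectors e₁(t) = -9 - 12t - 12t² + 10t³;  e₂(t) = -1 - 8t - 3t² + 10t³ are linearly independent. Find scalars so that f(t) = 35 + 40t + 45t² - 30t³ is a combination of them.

Identify each element with its coordinate vector in ℝ⁴ via {1, t, …, t³}.
Solve the system with e₁, e₂ as columns and f as the right-hand side.
The system has the unique solution (c₁, c₂) = (-4, 1).

f = -4e₁ + e₂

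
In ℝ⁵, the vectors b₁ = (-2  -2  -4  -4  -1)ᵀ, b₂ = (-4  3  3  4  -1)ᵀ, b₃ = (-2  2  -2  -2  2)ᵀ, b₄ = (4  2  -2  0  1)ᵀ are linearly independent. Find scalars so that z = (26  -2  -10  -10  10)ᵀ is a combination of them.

Write z = c₁b₁ + … + c₄b₄ and equate components.
Row-reducing the augmented matrix gives the unique coefficients (c₁, …, c₄) = (-2, -4, 1, 2).

z = -2b₁ - 4b₂ + b₃ + 2b₄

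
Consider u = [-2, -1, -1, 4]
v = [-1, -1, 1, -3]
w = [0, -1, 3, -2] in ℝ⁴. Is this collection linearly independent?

Place the vectors as rows of a 3×4 matrix and reduce to echelon form.
The reduction yields 3 nonzero rows, so the rank is 3.
Since rank = 3 (the number of vectors), the set is linearly independent.

linearly independent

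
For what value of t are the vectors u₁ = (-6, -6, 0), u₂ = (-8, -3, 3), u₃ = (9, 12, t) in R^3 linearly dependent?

t = 9/5

Dependence holds iff the 3×3 matrix [u₁ u₂ u₃] is singular.
The determinant works out to 54 - 30*t.
This vanishes exactly when t = 9/5.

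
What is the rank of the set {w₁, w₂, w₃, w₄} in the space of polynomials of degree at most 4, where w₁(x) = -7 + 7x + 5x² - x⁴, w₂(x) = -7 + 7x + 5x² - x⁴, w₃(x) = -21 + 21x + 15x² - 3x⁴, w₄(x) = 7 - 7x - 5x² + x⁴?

Represent each element by its coordinate vector in ℝ⁵.
Form the matrix with w₁, w₂, w₃, w₄ as columns and reduce.
The echelon form has 1 nonzero row, so the rank is 1.

1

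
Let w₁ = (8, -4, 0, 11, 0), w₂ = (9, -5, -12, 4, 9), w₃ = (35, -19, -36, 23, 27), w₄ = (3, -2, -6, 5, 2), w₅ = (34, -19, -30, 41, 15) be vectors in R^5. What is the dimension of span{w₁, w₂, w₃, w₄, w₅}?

dim = 3

Form the matrix with w₁, w₂, w₃, w₄, w₅ as columns and reduce.
Exactly 3 pivots survive; hence the rank is 3.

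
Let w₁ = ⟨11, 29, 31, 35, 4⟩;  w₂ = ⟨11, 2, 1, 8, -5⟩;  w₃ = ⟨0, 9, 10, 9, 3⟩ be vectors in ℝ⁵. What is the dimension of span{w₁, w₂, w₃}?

Apply Gaussian elimination to the matrix whose rows are w₁, w₂, w₃.
Exactly 2 pivots survive; hence the rank is 2.

dim = 2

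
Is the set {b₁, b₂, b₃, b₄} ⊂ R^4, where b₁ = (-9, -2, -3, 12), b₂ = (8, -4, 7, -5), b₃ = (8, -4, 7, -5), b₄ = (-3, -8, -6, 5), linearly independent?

linearly dependent

Two of the vectors are equal, giving an immediate dependence.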